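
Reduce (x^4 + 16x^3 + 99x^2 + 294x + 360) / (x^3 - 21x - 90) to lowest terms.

Apply the Euclidean algorithm:
  x^4 + 16x^3 + 99x^2 + 294x + 360 = (x + 16)(x^3 - 21x - 90) + (120x^2 + 720x + 1800)
  x^3 - 21x - 90 = ((1/120)x - 1/20)(120x^2 + 720x + 1800) + (0)
Last nonzero remainder: 120x^2 + 720x + 1800. Dividing through by 120 gives the monic gcd x^2 + 6x + 15.
Cancel x^2 + 6x + 15 from numerator and denominator to get the reduced form.

(x^2 + 10x + 24)/(x - 6)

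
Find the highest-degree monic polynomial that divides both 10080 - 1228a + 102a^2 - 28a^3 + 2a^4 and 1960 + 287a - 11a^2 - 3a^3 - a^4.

Euclidean algorithm in ℚ[a]:
  2a^4 - 28a^3 + 102a^2 - 1228a + 10080 = (-2)(-a^4 - 3a^3 - 11a^2 + 287a + 1960) + (-34a^3 + 80a^2 - 654a + 14000)
  -a^4 - 3a^3 - 11a^2 + 287a + 1960 = ((1/34)a + 91/578)(-34a^3 + 80a^2 - 654a + 14000) + (-(1260/289)a^2 - (6300/289)a - 70560/289)
  -34a^3 + 80a^2 - 654a + 14000 = ((4913/630)a - 7225/126)(-(1260/289)a^2 - (6300/289)a - 70560/289) + (0)
Last nonzero remainder: -(1260/289)a^2 - (6300/289)a - 70560/289. Dividing through by -1260/289 gives the monic gcd a^2 + 5a + 56.

56 + 5a + a^2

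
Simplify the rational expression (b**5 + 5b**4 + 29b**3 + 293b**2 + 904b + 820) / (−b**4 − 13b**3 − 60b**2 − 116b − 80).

(−b**2 + 4b − 41)/(b + 4)

By polynomial division,
  b**5 + 5b**4 + 29b**3 + 293b**2 + 904b + 820 = (−b + 8)(−b**4 − 13b**3 − 60b**2 − 116b − 80) + (73b**3 + 657b**2 + 1752b + 1460)
  −b**4 − 13b**3 − 60b**2 − 116b − 80 = (−(1/73)b − 4/73)(73b**3 + 657b**2 + 1752b + 1460) + (0)
Last nonzero remainder: 73b**3 + 657b**2 + 1752b + 1460. Dividing through by 73 gives the monic gcd b**3 + 9b**2 + 24b + 20.
Cancel b**3 + 9b**2 + 24b + 20 from numerator and denominator to get the reduced form.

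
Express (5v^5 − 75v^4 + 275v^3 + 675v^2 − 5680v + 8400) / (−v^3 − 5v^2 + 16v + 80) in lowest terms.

By polynomial division,
  5v^5 − 75v^4 + 275v^3 + 675v^2 − 5680v + 8400 = (−5v^2 + 100v − 855)(−v^3 − 5v^2 + 16v + 80) + (−4800v^2 + 76800)
  −v^3 − 5v^2 + 16v + 80 = ((1/4800)v + 1/960)(−4800v^2 + 76800) + (0)
Last nonzero remainder: −4800v^2 + 76800. Dividing through by −4800 gives the monic gcd v^2 − 16.
Cancel v^2 − 16 from numerator and denominator to get the reduced form.

(−5v^3 + 75v^2 − 355v + 525)/(v + 5)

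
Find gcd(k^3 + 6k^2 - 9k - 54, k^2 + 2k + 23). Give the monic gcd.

Euclidean algorithm in ℚ[k]:
  k^3 + 6k^2 - 9k - 54 = (k + 4)(k^2 + 2k + 23) + (-40k - 146)
  k^2 + 2k + 23 = (-(1/40)k + 33/800)(-40k - 146) + (11609/400)
  -40k - 146 = (-(16000/11609)k - 58400/11609)(11609/400) + (0)
The last nonzero remainder is the constant 11609/400, so the polynomials are coprime and gcd = 1.

1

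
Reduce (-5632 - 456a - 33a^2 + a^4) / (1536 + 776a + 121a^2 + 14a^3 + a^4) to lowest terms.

Euclidean algorithm in ℚ[a]:
  a^4 - 33a^2 - 456a - 5632 = (a^4 + 14a^3 + 121a^2 + 776a + 1536) + (-14a^3 - 154a^2 - 1232a - 7168)
  a^4 + 14a^3 + 121a^2 + 776a + 1536 = (-(1/14)a - 3/14)(-14a^3 - 154a^2 - 1232a - 7168) + (0)
Last nonzero remainder: -14a^3 - 154a^2 - 1232a - 7168. Dividing through by -14 gives the monic gcd a^3 + 11a^2 + 88a + 512.
Cancel a^3 + 11a^2 + 88a + 512 from numerator and denominator to get the reduced form.

(-11 + a)/(3 + a)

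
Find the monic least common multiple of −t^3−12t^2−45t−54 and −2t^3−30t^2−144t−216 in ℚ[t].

t^4+18t^3+117t^2+324t+324

Euclidean algorithm in ℚ[t]:
  −t^3−12t^2−45t−54 = (1/2)(−2t^3−30t^2−144t−216) + (3t^2+27t+54)
  −2t^3−30t^2−144t−216 = (−(2/3)t−4)(3t^2+27t+54) + (0)
Last nonzero remainder: 3t^2+27t+54. Dividing through by 3 gives the monic gcd t^2+9t+18.
Then lcm(f, g) = f·g / gcd(f, g); expanding and making the result monic gives the answer.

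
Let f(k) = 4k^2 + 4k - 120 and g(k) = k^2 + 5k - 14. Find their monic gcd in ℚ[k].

1

Apply the Euclidean algorithm:
  4k^2 + 4k - 120 = (4)(k^2 + 5k - 14) + (-16k - 64)
  k^2 + 5k - 14 = (-(1/16)k - 1/16)(-16k - 64) + (-18)
  -16k - 64 = ((8/9)k + 32/9)(-18) + (0)
The last nonzero remainder is the constant -18, so the polynomials are coprime and gcd = 1.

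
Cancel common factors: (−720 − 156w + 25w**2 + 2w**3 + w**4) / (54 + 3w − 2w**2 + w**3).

(−240 + 28w − w**2 + w**3)/(18 − 5w + w**2)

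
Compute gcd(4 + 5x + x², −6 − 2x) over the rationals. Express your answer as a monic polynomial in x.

Apply the Euclidean algorithm:
  x² + 5x + 4 = (−(1/2)x − 1)(−2x − 6) + (−2)
  −2x − 6 = (x + 3)(−2) + (0)
The last nonzero remainder is the constant −2, so the polynomials are coprime and gcd = 1.

1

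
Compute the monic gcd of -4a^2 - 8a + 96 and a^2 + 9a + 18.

a + 6

Apply the Euclidean algorithm:
  -4a^2 - 8a + 96 = (-4)(a^2 + 9a + 18) + (28a + 168)
  a^2 + 9a + 18 = ((1/28)a + 3/28)(28a + 168) + (0)
Last nonzero remainder: 28a + 168. Dividing through by 28 gives the monic gcd a + 6.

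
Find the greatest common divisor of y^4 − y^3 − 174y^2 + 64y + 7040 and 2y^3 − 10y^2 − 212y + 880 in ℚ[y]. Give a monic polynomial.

y^2 − y − 110

Euclidean algorithm in ℚ[y]:
  y^4 − y^3 − 174y^2 + 64y + 7040 = ((1/2)y + 2)(2y^3 − 10y^2 − 212y + 880) + (−48y^2 + 48y + 5280)
  2y^3 − 10y^2 − 212y + 880 = (−(1/24)y + 1/6)(−48y^2 + 48y + 5280) + (0)
Last nonzero remainder: −48y^2 + 48y + 5280. Dividing through by −48 gives the monic gcd y^2 − y − 110.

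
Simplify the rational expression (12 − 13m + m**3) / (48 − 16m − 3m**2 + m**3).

(−1 + m)/(−4 + m)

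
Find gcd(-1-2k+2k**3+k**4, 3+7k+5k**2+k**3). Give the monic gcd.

1+2k+k**2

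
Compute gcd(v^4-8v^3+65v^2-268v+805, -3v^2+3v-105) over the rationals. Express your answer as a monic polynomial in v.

v^2-v+35

Euclidean algorithm in ℚ[v]:
  v^4-8v^3+65v^2-268v+805 = (-(1/3)v^2+(7/3)v-23/3)(-3v^2+3v-105) + (0)
Last nonzero remainder: -3v^2+3v-105. Dividing through by -3 gives the monic gcd v^2-v+35.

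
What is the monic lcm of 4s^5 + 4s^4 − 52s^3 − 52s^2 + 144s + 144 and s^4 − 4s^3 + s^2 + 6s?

s^6 + s^5 − 13s^4 − 13s^3 + 36s^2 + 36s

Apply the Euclidean algorithm:
  4s^5 + 4s^4 − 52s^3 − 52s^2 + 144s + 144 = (4s + 20)(s^4 − 4s^3 + s^2 + 6s) + (24s^3 − 96s^2 + 24s + 144)
  s^4 − 4s^3 + s^2 + 6s = ((1/24)s)(24s^3 − 96s^2 + 24s + 144) + (0)
Last nonzero remainder: 24s^3 − 96s^2 + 24s + 144. Dividing through by 24 gives the monic gcd s^3 − 4s^2 + s + 6.
Then lcm(f, g) = f·g / gcd(f, g); expanding and making the result monic gives the answer.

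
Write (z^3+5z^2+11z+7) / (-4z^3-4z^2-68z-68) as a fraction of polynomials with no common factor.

(-z^2-4z-7)/(4z^2+68)

Euclidean algorithm in ℚ[z]:
  z^3+5z^2+11z+7 = (-1/4)(-4z^3-4z^2-68z-68) + (4z^2-6z-10)
  -4z^3-4z^2-68z-68 = (-z-5/2)(4z^2-6z-10) + (-93z-93)
  4z^2-6z-10 = (-(4/93)z+10/93)(-93z-93) + (0)
Last nonzero remainder: -93z-93. Dividing through by -93 gives the monic gcd z+1.
Cancel z+1 from numerator and denominator to get the reduced form.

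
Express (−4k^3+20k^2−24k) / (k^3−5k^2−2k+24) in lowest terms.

Euclidean algorithm in ℚ[k]:
  −4k^3+20k^2−24k = (−4)(k^3−5k^2−2k+24) + (−32k+96)
  k^3−5k^2−2k+24 = (−(1/32)k^2+(1/16)k+1/4)(−32k+96) + (0)
Last nonzero remainder: −32k+96. Dividing through by −32 gives the monic gcd k−3.
Cancel k−3 from numerator and denominator to get the reduced form.

(−4k^2+8k)/(k^2−2k−8)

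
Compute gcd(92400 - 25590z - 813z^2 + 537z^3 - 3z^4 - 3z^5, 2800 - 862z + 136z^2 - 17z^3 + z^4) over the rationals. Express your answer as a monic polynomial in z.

56 - 15z + z^2

Euclidean algorithm in ℚ[z]:
  -3z^5 - 3z^4 + 537z^3 - 813z^2 - 25590z + 92400 = (-3z - 54)(z^4 - 17z^3 + 136z^2 - 862z + 2800) + (27z^3 + 3945z^2 - 63738z + 243600)
  z^4 - 17z^3 + 136z^2 - 862z + 2800 = ((1/27)z - 1468/243)(27z^3 + 3945z^2 - 63738z + 243600) + ((2132650/81)z^2 - (10663250/27)z + 119428400/81)
  27z^3 + 3945z^2 - 63738z + 243600 = ((2187/2132650)z + 7047/42653)((2132650/81)z^2 - (10663250/27)z + 119428400/81) + (0)
Last nonzero remainder: (2132650/81)z^2 - (10663250/27)z + 119428400/81. Dividing through by 2132650/81 gives the monic gcd z^2 - 15z + 56.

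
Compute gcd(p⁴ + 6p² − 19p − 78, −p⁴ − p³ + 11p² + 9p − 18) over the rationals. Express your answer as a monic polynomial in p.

p² − p − 6

Euclidean algorithm in ℚ[p]:
  p⁴ + 6p² − 19p − 78 = (−1)(−p⁴ − p³ + 11p² + 9p − 18) + (−p³ + 17p² − 10p − 96)
  −p⁴ − p³ + 11p² + 9p − 18 = (p + 18)(−p³ + 17p² − 10p − 96) + (−285p² + 285p + 1710)
  −p³ + 17p² − 10p − 96 = ((1/285)p − 16/285)(−285p² + 285p + 1710) + (0)
Last nonzero remainder: −285p² + 285p + 1710. Dividing through by −285 gives the monic gcd p² − p − 6.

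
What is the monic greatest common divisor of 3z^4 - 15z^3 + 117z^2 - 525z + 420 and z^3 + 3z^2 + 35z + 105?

z^2 + 35

Apply the Euclidean algorithm:
  3z^4 - 15z^3 + 117z^2 - 525z + 420 = (3z - 24)(z^3 + 3z^2 + 35z + 105) + (84z^2 + 2940)
  z^3 + 3z^2 + 35z + 105 = ((1/84)z + 1/28)(84z^2 + 2940) + (0)
Last nonzero remainder: 84z^2 + 2940. Dividing through by 84 gives the monic gcd z^2 + 35.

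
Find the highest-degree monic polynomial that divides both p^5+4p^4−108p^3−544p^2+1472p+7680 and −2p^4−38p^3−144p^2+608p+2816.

p^3+8p^2−16p−128

Euclidean algorithm in ℚ[p]:
  p^5+4p^4−108p^3−544p^2+1472p+7680 = (−(1/2)p+15/2)(−2p^4−38p^3−144p^2+608p+2816) + (105p^3+840p^2−1680p−13440)
  −2p^4−38p^3−144p^2+608p+2816 = (−(2/105)p−22/105)(105p^3+840p^2−1680p−13440) + (0)
Last nonzero remainder: 105p^3+840p^2−1680p−13440. Dividing through by 105 gives the monic gcd p^3+8p^2−16p−128.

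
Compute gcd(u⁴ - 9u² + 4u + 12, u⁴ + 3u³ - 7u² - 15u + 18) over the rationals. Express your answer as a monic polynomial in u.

Euclidean algorithm in ℚ[u]:
  u⁴ - 9u² + 4u + 12 = (u⁴ + 3u³ - 7u² - 15u + 18) + (-3u³ - 2u² + 19u - 6)
  u⁴ + 3u³ - 7u² - 15u + 18 = (-(1/3)u - 7/9)(-3u³ - 2u² + 19u - 6) + (-(20/9)u² - (20/9)u + 40/3)
  -3u³ - 2u² + 19u - 6 = ((27/20)u - 9/20)(-(20/9)u² - (20/9)u + 40/3) + (0)
Last nonzero remainder: -(20/9)u² - (20/9)u + 40/3. Dividing through by -20/9 gives the monic gcd u² + u - 6.

u² + u - 6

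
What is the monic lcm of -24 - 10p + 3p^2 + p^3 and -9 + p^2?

-72 - 54p - p^2 + 6p^3 + p^4

Repeated division with remainder:
  p^3 + 3p^2 - 10p - 24 = (p + 3)(p^2 - 9) + (-p + 3)
  p^2 - 9 = (-p - 3)(-p + 3) + (0)
Last nonzero remainder: -p + 3. Dividing through by -1 gives the monic gcd p - 3.
Then lcm(f, g) = f·g / gcd(f, g); expanding and making the result monic gives the answer.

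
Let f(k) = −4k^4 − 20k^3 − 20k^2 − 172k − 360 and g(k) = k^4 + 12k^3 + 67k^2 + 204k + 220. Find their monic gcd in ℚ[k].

k^2 + 7k + 10

Repeated division with remainder:
  −4k^4 − 20k^3 − 20k^2 − 172k − 360 = (−4)(k^4 + 12k^3 + 67k^2 + 204k + 220) + (28k^3 + 248k^2 + 644k + 520)
  k^4 + 12k^3 + 67k^2 + 204k + 220 = ((1/28)k + 11/98)(28k^3 + 248k^2 + 644k + 520) + ((792/49)k^2 + (792/7)k + 7920/49)
  28k^3 + 248k^2 + 644k + 520 = ((343/198)k + 637/198)((792/49)k^2 + (792/7)k + 7920/49) + (0)
Last nonzero remainder: (792/49)k^2 + (792/7)k + 7920/49. Dividing through by 792/49 gives the monic gcd k^2 + 7k + 10.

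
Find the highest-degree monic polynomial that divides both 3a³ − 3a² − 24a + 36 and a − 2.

a − 2

Apply the Euclidean algorithm:
  3a³ − 3a² − 24a + 36 = (3a² + 3a − 18)(a − 2) + (0)
The last nonzero remainder a − 2 is already monic.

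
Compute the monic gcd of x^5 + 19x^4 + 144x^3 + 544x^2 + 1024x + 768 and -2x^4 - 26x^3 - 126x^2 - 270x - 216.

x^2 + 7x + 12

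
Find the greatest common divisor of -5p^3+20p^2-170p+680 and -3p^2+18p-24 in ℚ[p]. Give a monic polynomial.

Repeated division with remainder:
  -5p^3+20p^2-170p+680 = ((5/3)p+10/3)(-3p^2+18p-24) + (-190p+760)
  -3p^2+18p-24 = ((3/190)p-3/95)(-190p+760) + (0)
Last nonzero remainder: -190p+760. Dividing through by -190 gives the monic gcd p-4.

p-4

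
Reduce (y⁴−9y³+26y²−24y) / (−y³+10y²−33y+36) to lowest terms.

Euclidean algorithm in ℚ[y]:
  y⁴−9y³+26y²−24y = (−y−1)(−y³+10y²−33y+36) + (3y²−21y+36)
  −y³+10y²−33y+36 = (−(1/3)y+1)(3y²−21y+36) + (0)
Last nonzero remainder: 3y²−21y+36. Dividing through by 3 gives the monic gcd y²−7y+12.
Cancel y²−7y+12 from numerator and denominator to get the reduced form.

(−y²+2y)/(y−3)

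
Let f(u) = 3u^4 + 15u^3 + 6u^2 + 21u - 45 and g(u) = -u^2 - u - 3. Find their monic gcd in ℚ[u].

u^2 + u + 3

Apply the Euclidean algorithm:
  3u^4 + 15u^3 + 6u^2 + 21u - 45 = (-3u^2 - 12u + 15)(-u^2 - u - 3) + (0)
Last nonzero remainder: -u^2 - u - 3. Dividing through by -1 gives the monic gcd u^2 + u + 3.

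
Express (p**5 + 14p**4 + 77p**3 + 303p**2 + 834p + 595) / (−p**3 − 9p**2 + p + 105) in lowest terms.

(−p**3 − 2p**2 − 18p − 17)/(p − 3)

Apply the Euclidean algorithm:
  p**5 + 14p**4 + 77p**3 + 303p**2 + 834p + 595 = (−p**2 − 5p − 33)(−p**3 − 9p**2 + p + 105) + (116p**2 + 1392p + 4060)
  −p**3 − 9p**2 + p + 105 = (−(1/116)p + 3/116)(116p**2 + 1392p + 4060) + (0)
Last nonzero remainder: 116p**2 + 1392p + 4060. Dividing through by 116 gives the monic gcd p**2 + 12p + 35.
Cancel p**2 + 12p + 35 from numerator and denominator to get the reduced form.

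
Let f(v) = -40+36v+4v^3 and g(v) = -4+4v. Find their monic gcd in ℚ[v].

-1+v

Apply the Euclidean algorithm:
  4v^3+36v-40 = (v^2+v+10)(4v-4) + (0)
Last nonzero remainder: 4v-4. Dividing through by 4 gives the monic gcd v-1.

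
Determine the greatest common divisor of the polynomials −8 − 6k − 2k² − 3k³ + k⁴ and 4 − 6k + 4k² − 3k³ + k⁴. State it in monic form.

By polynomial division,
  k⁴ − 3k³ − 2k² − 6k − 8 = (k⁴ − 3k³ + 4k² − 6k + 4) + (−6k² − 12)
  k⁴ − 3k³ + 4k² − 6k + 4 = (−(1/6)k² + (1/2)k − 1/3)(−6k² − 12) + (0)
Last nonzero remainder: −6k² − 12. Dividing through by −6 gives the monic gcd k² + 2.

2 + k²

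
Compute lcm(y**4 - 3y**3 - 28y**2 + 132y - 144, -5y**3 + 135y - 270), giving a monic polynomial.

y**5 - 6y**4 - 19y**3 + 216y**2 - 540y + 432

Repeated division with remainder:
  y**4 - 3y**3 - 28y**2 + 132y - 144 = (-(1/5)y + 3/5)(-5y**3 + 135y - 270) + (-y**2 - 3y + 18)
  -5y**3 + 135y - 270 = (5y - 15)(-y**2 - 3y + 18) + (0)
Last nonzero remainder: -y**2 - 3y + 18. Dividing through by -1 gives the monic gcd y**2 + 3y - 18.
Then lcm(f, g) = f·g / gcd(f, g); expanding and making the result monic gives the answer.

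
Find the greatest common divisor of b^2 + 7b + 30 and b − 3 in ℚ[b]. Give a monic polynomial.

Repeated division with remainder:
  b^2 + 7b + 30 = (b + 10)(b − 3) + (60)
  b − 3 = ((1/60)b − 1/20)(60) + (0)
The last nonzero remainder is the constant 60, so the polynomials are coprime and gcd = 1.

1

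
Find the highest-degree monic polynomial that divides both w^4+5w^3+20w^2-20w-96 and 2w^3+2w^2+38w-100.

w-2

Euclidean algorithm in ℚ[w]:
  w^4+5w^3+20w^2-20w-96 = ((1/2)w+2)(2w^3+2w^2+38w-100) + (-3w^2-46w+104)
  2w^3+2w^2+38w-100 = (-(2/3)w+86/9)(-3w^2-46w+104) + ((4922/9)w-9844/9)
  -3w^2-46w+104 = (-(27/4922)w-234/2461)((4922/9)w-9844/9) + (0)
Last nonzero remainder: (4922/9)w-9844/9. Dividing through by 4922/9 gives the monic gcd w-2.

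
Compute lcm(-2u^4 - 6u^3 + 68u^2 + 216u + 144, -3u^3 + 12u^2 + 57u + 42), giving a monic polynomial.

u^5 - 4u^4 - 55u^3 + 130u^2 + 684u + 504

Repeated division with remainder:
  -2u^4 - 6u^3 + 68u^2 + 216u + 144 = ((2/3)u + 14/3)(-3u^3 + 12u^2 + 57u + 42) + (-26u^2 - 78u - 52)
  -3u^3 + 12u^2 + 57u + 42 = ((3/26)u - 21/26)(-26u^2 - 78u - 52) + (0)
Last nonzero remainder: -26u^2 - 78u - 52. Dividing through by -26 gives the monic gcd u^2 + 3u + 2.
Then lcm(f, g) = f·g / gcd(f, g); expanding and making the result monic gives the answer.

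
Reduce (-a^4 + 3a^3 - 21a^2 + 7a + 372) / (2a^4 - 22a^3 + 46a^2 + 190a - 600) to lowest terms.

Repeated division with remainder:
  -a^4 + 3a^3 - 21a^2 + 7a + 372 = (-1/2)(2a^4 - 22a^3 + 46a^2 + 190a - 600) + (-8a^3 + 2a^2 + 102a + 72)
  2a^4 - 22a^3 + 46a^2 + 190a - 600 = (-(1/4)a + 43/16)(-8a^3 + 2a^2 + 102a + 72) + ((529/8)a^2 - (529/8)a - 1587/2)
  -8a^3 + 2a^2 + 102a + 72 = (-(64/529)a - 48/529)((529/8)a^2 - (529/8)a - 1587/2) + (0)
Last nonzero remainder: (529/8)a^2 - (529/8)a - 1587/2. Dividing through by 529/8 gives the monic gcd a^2 - a - 12.
Cancel a^2 - a - 12 from numerator and denominator to get the reduced form.

(-a^2 + 2a - 31)/(2a^2 - 20a + 50)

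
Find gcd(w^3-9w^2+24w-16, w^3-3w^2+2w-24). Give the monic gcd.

w-4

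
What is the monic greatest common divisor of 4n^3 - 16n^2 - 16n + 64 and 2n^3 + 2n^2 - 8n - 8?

n^2 - 4

Apply the Euclidean algorithm:
  4n^3 - 16n^2 - 16n + 64 = (2)(2n^3 + 2n^2 - 8n - 8) + (-20n^2 + 80)
  2n^3 + 2n^2 - 8n - 8 = (-(1/10)n - 1/10)(-20n^2 + 80) + (0)
Last nonzero remainder: -20n^2 + 80. Dividing through by -20 gives the monic gcd n^2 - 4.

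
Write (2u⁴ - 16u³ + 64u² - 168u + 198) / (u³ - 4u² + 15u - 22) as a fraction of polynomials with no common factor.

(2u² - 12u + 18)/(u - 2)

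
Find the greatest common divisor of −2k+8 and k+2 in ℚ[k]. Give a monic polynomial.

1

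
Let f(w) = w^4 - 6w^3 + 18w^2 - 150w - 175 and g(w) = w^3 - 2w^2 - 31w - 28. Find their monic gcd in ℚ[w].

Apply the Euclidean algorithm:
  w^4 - 6w^3 + 18w^2 - 150w - 175 = (w - 4)(w^3 - 2w^2 - 31w - 28) + (41w^2 - 246w - 287)
  w^3 - 2w^2 - 31w - 28 = ((1/41)w + 4/41)(41w^2 - 246w - 287) + (0)
Last nonzero remainder: 41w^2 - 246w - 287. Dividing through by 41 gives the monic gcd w^2 - 6w - 7.

w^2 - 6w - 7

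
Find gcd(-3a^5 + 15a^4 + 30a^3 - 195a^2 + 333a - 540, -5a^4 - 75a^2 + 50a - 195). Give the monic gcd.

Euclidean algorithm in ℚ[a]:
  -3a^5 + 15a^4 + 30a^3 - 195a^2 + 333a - 540 = ((3/5)a - 3)(-5a^4 - 75a^2 + 50a - 195) + (75a^3 - 450a^2 + 600a - 1125)
  -5a^4 - 75a^2 + 50a - 195 = (-(1/15)a - 2/5)(75a^3 - 450a^2 + 600a - 1125) + (-215a^2 + 215a - 645)
  75a^3 - 450a^2 + 600a - 1125 = (-(15/43)a + 75/43)(-215a^2 + 215a - 645) + (0)
Last nonzero remainder: -215a^2 + 215a - 645. Dividing through by -215 gives the monic gcd a^2 - a + 3.

a^2 - a + 3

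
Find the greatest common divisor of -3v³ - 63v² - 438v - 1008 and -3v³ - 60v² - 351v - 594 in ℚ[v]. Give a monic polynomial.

By polynomial division,
  -3v³ - 63v² - 438v - 1008 = (-3v³ - 60v² - 351v - 594) + (-3v² - 87v - 414)
  -3v³ - 60v² - 351v - 594 = (v - 9)(-3v² - 87v - 414) + (-720v - 4320)
  -3v² - 87v - 414 = ((1/240)v + 23/240)(-720v - 4320) + (0)
Last nonzero remainder: -720v - 4320. Dividing through by -720 gives the monic gcd v + 6.

v + 6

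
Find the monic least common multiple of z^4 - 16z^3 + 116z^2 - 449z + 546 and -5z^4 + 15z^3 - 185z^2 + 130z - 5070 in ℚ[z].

z^6 - 12z^5 + 78z^4 - 401z^3 + 1766z^2 - 9490z + 14196

By polynomial division,
  z^4 - 16z^3 + 116z^2 - 449z + 546 = (-1/5)(-5z^4 + 15z^3 - 185z^2 + 130z - 5070) + (-13z^3 + 79z^2 - 423z - 468)
  -5z^4 + 15z^3 - 185z^2 + 130z - 5070 = ((5/13)z + 200/169)(-13z^3 + 79z^2 - 423z - 468) + (-(19570/169)z^2 + (136990/169)z - 58710/13)
  -13z^3 + 79z^2 - 423z - 468 = ((2197/19570)z + 1014/9785)(-(19570/169)z^2 + (136990/169)z - 58710/13) + (0)
Last nonzero remainder: -(19570/169)z^2 + (136990/169)z - 58710/13. Dividing through by -19570/169 gives the monic gcd z^2 - 7z + 39.
Then lcm(f, g) = f·g / gcd(f, g); expanding and making the result monic gives the answer.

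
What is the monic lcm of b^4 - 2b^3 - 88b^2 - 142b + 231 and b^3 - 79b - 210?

Apply the Euclidean algorithm:
  b^4 - 2b^3 - 88b^2 - 142b + 231 = (b - 2)(b^3 - 79b - 210) + (-9b^2 - 90b - 189)
  b^3 - 79b - 210 = (-(1/9)b + 10/9)(-9b^2 - 90b - 189) + (0)
Last nonzero remainder: -9b^2 - 90b - 189. Dividing through by -9 gives the monic gcd b^2 + 10b + 21.
Then lcm(f, g) = f·g / gcd(f, g); expanding and making the result monic gives the answer.

b^5 - 12b^4 - 68b^3 + 738b^2 + 1651b - 2310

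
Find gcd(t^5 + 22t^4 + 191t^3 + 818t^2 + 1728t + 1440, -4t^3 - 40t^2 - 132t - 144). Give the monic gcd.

Repeated division with remainder:
  t^5 + 22t^4 + 191t^3 + 818t^2 + 1728t + 1440 = (-(1/4)t^2 - 3t - 19/2)(-4t^3 - 40t^2 - 132t - 144) + (6t^2 + 42t + 72)
  -4t^3 - 40t^2 - 132t - 144 = (-(2/3)t - 2)(6t^2 + 42t + 72) + (0)
Last nonzero remainder: 6t^2 + 42t + 72. Dividing through by 6 gives the monic gcd t^2 + 7t + 12.

t^2 + 7t + 12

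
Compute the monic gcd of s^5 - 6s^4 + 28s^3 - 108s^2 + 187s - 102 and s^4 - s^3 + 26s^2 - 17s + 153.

Euclidean algorithm in ℚ[s]:
  s^5 - 6s^4 + 28s^3 - 108s^2 + 187s - 102 = (s - 5)(s^4 - s^3 + 26s^2 - 17s + 153) + (-3s^3 + 39s^2 - 51s + 663)
  s^4 - s^3 + 26s^2 - 17s + 153 = (-(1/3)s - 4)(-3s^3 + 39s^2 - 51s + 663) + (165s^2 + 2805)
  -3s^3 + 39s^2 - 51s + 663 = (-(1/55)s + 13/55)(165s^2 + 2805) + (0)
Last nonzero remainder: 165s^2 + 2805. Dividing through by 165 gives the monic gcd s^2 + 17.

s^2 + 17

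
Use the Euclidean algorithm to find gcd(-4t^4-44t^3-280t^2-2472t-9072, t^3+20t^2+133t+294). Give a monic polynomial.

By polynomial division,
  -4t^4-44t^3-280t^2-2472t-9072 = (-4t+36)(t^3+20t^2+133t+294) + (-468t^2-6084t-19656)
  t^3+20t^2+133t+294 = (-(1/468)t-7/468)(-468t^2-6084t-19656) + (0)
Last nonzero remainder: -468t^2-6084t-19656. Dividing through by -468 gives the monic gcd t^2+13t+42.

t^2+13t+42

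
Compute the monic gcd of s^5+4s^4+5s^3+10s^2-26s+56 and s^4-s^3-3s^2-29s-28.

s^2+2s+7

Euclidean algorithm in ℚ[s]:
  s^5+4s^4+5s^3+10s^2-26s+56 = (s+5)(s^4-s^3-3s^2-29s-28) + (13s^3+54s^2+147s+196)
  s^4-s^3-3s^2-29s-28 = ((1/13)s-67/169)(13s^3+54s^2+147s+196) + ((1200/169)s^2+(2400/169)s+8400/169)
  13s^3+54s^2+147s+196 = ((2197/1200)s+1183/300)((1200/169)s^2+(2400/169)s+8400/169) + (0)
Last nonzero remainder: (1200/169)s^2+(2400/169)s+8400/169. Dividing through by 1200/169 gives the monic gcd s^2+2s+7.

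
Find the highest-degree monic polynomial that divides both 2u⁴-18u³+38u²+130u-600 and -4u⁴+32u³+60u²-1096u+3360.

u²-7u+20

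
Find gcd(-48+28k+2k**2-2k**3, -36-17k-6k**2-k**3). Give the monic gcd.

Apply the Euclidean algorithm:
  -2k**3+2k**2+28k-48 = (2)(-k**3-6k**2-17k-36) + (14k**2+62k+24)
  -k**3-6k**2-17k-36 = (-(1/14)k-11/98)(14k**2+62k+24) + (-(408/49)k-1632/49)
  14k**2+62k+24 = (-(343/204)k-49/68)(-(408/49)k-1632/49) + (0)
Last nonzero remainder: -(408/49)k-1632/49. Dividing through by -408/49 gives the monic gcd k+4.

4+k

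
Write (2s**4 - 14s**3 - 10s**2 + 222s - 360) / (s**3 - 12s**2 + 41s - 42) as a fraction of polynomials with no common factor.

By polynomial division,
  2s**4 - 14s**3 - 10s**2 + 222s - 360 = (2s + 10)(s**3 - 12s**2 + 41s - 42) + (28s**2 - 104s + 60)
  s**3 - 12s**2 + 41s - 42 = ((1/28)s - 29/98)(28s**2 - 104s + 60) + ((396/49)s - 1188/49)
  28s**2 - 104s + 60 = ((343/99)s - 245/99)((396/49)s - 1188/49) + (0)
Last nonzero remainder: (396/49)s - 1188/49. Dividing through by 396/49 gives the monic gcd s - 3.
Cancel s - 3 from numerator and denominator to get the reduced form.

(2s**3 - 8s**2 - 34s + 120)/(s**2 - 9s + 14)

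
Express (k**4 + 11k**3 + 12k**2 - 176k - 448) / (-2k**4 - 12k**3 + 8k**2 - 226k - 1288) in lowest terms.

(-k**2 + 16)/(2k**2 - 10k + 46)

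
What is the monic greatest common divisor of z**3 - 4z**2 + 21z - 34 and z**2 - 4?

z - 2

By polynomial division,
  z**3 - 4z**2 + 21z - 34 = (z - 4)(z**2 - 4) + (25z - 50)
  z**2 - 4 = ((1/25)z + 2/25)(25z - 50) + (0)
Last nonzero remainder: 25z - 50. Dividing through by 25 gives the monic gcd z - 2.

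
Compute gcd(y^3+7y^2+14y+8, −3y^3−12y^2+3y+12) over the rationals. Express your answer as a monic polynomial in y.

Repeated division with remainder:
  y^3+7y^2+14y+8 = (−1/3)(−3y^3−12y^2+3y+12) + (3y^2+15y+12)
  −3y^3−12y^2+3y+12 = (−y+1)(3y^2+15y+12) + (0)
Last nonzero remainder: 3y^2+15y+12. Dividing through by 3 gives the monic gcd y^2+5y+4.

y^2+5y+4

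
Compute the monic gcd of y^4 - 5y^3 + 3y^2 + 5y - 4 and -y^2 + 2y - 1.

y^2 - 2y + 1

Apply the Euclidean algorithm:
  y^4 - 5y^3 + 3y^2 + 5y - 4 = (-y^2 + 3y + 4)(-y^2 + 2y - 1) + (0)
Last nonzero remainder: -y^2 + 2y - 1. Dividing through by -1 gives the monic gcd y^2 - 2y + 1.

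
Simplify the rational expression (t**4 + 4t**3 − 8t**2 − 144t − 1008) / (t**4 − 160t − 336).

(t + 6)/(t + 2)

Apply the Euclidean algorithm:
  t**4 + 4t**3 − 8t**2 − 144t − 1008 = (t**4 − 160t − 336) + (4t**3 − 8t**2 + 16t − 672)
  t**4 − 160t − 336 = ((1/4)t + 1/2)(4t**3 − 8t**2 + 16t − 672) + (0)
Last nonzero remainder: 4t**3 − 8t**2 + 16t − 672. Dividing through by 4 gives the monic gcd t**3 − 2t**2 + 4t − 168.
Cancel t**3 − 2t**2 + 4t − 168 from numerator and denominator to get the reduced form.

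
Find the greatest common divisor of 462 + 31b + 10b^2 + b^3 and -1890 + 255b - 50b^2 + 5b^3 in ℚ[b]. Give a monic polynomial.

42 - b + b^2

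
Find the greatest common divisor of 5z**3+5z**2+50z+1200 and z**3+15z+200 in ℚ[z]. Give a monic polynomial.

z**2−5z+40

Apply the Euclidean algorithm:
  5z**3+5z**2+50z+1200 = (5)(z**3+15z+200) + (5z**2−25z+200)
  z**3+15z+200 = ((1/5)z+1)(5z**2−25z+200) + (0)
Last nonzero remainder: 5z**2−25z+200. Dividing through by 5 gives the monic gcd z**2−5z+40.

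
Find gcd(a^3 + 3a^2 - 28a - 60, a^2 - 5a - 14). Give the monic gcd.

By polynomial division,
  a^3 + 3a^2 - 28a - 60 = (a + 8)(a^2 - 5a - 14) + (26a + 52)
  a^2 - 5a - 14 = ((1/26)a - 7/26)(26a + 52) + (0)
Last nonzero remainder: 26a + 52. Dividing through by 26 gives the monic gcd a + 2.

a + 2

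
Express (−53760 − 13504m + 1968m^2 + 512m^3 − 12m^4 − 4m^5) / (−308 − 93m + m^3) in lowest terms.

Apply the Euclidean algorithm:
  −4m^5 − 12m^4 + 512m^3 + 1968m^2 − 13504m − 53760 = (−4m^2 − 12m + 140)(m^3 − 93m − 308) + (−380m^2 − 4180m − 10640)
  m^3 − 93m − 308 = (−(1/380)m + 11/380)(−380m^2 − 4180m − 10640) + (0)
Last nonzero remainder: −380m^2 − 4180m − 10640. Dividing through by −380 gives the monic gcd m^2 + 11m + 28.
Cancel m^2 + 11m + 28 from numerator and denominator to get the reduced form.

(−1920 + 272m + 32m^2 − 4m^3)/(−11 + m)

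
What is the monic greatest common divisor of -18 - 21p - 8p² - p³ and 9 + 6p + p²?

Repeated division with remainder:
  -p³ - 8p² - 21p - 18 = (-p - 2)(p² + 6p + 9) + (0)
The last nonzero remainder p² + 6p + 9 is already monic.

9 + 6p + p²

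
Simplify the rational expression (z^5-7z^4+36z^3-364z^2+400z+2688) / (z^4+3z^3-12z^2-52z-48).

(z^3-5z^2+34z-336)/(z^2+5z+6)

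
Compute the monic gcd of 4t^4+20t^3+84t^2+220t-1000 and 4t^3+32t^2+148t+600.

t^2+2t+25

By polynomial division,
  4t^4+20t^3+84t^2+220t-1000 = (t-3)(4t^3+32t^2+148t+600) + (32t^2+64t+800)
  4t^3+32t^2+148t+600 = ((1/8)t+3/4)(32t^2+64t+800) + (0)
Last nonzero remainder: 32t^2+64t+800. Dividing through by 32 gives the monic gcd t^2+2t+25.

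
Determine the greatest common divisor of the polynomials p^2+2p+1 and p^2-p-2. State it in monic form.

p+1

By polynomial division,
  p^2+2p+1 = (p^2-p-2) + (3p+3)
  p^2-p-2 = ((1/3)p-2/3)(3p+3) + (0)
Last nonzero remainder: 3p+3. Dividing through by 3 gives the monic gcd p+1.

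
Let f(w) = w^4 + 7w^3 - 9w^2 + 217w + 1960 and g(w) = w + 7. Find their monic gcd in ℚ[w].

w + 7

By polynomial division,
  w^4 + 7w^3 - 9w^2 + 217w + 1960 = (w^3 - 9w + 280)(w + 7) + (0)
The last nonzero remainder w + 7 is already monic.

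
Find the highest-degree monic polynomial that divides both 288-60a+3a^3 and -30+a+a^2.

By polynomial division,
  3a^3-60a+288 = (3a-3)(a^2+a-30) + (33a+198)
  a^2+a-30 = ((1/33)a-5/33)(33a+198) + (0)
Last nonzero remainder: 33a+198. Dividing through by 33 gives the monic gcd a+6.

6+a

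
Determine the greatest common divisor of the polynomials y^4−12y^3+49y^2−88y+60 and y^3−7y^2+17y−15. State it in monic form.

y^2−4y+5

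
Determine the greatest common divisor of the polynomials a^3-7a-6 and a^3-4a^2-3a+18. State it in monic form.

a^2-a-6

Apply the Euclidean algorithm:
  a^3-7a-6 = (a^3-4a^2-3a+18) + (4a^2-4a-24)
  a^3-4a^2-3a+18 = ((1/4)a-3/4)(4a^2-4a-24) + (0)
Last nonzero remainder: 4a^2-4a-24. Dividing through by 4 gives the monic gcd a^2-a-6.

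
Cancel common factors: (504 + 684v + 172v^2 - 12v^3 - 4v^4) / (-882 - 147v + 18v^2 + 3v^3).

(-12 - 16v - 4v^2)/(21 + 3v)

By polynomial division,
  -4v^4 - 12v^3 + 172v^2 + 684v + 504 = (-(4/3)v + 4)(3v^3 + 18v^2 - 147v - 882) + (-96v^2 + 96v + 4032)
  3v^3 + 18v^2 - 147v - 882 = (-(1/32)v - 7/32)(-96v^2 + 96v + 4032) + (0)
Last nonzero remainder: -96v^2 + 96v + 4032. Dividing through by -96 gives the monic gcd v^2 - v - 42.
Cancel v^2 - v - 42 from numerator and denominator to get the reduced form.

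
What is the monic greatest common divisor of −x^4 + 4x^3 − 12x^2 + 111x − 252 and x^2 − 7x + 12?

x^2 − 7x + 12

By polynomial division,
  −x^4 + 4x^3 − 12x^2 + 111x − 252 = (−x^2 − 3x − 21)(x^2 − 7x + 12) + (0)
The last nonzero remainder x^2 − 7x + 12 is already monic.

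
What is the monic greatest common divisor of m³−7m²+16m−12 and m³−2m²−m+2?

m−2

By polynomial division,
  m³−7m²+16m−12 = (m³−2m²−m+2) + (−5m²+17m−14)
  m³−2m²−m+2 = (−(1/5)m−7/25)(−5m²+17m−14) + ((24/25)m−48/25)
  −5m²+17m−14 = (−(125/24)m+175/24)((24/25)m−48/25) + (0)
Last nonzero remainder: (24/25)m−48/25. Dividing through by 24/25 gives the monic gcd m−2.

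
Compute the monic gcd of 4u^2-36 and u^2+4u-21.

Apply the Euclidean algorithm:
  4u^2-36 = (4)(u^2+4u-21) + (-16u+48)
  u^2+4u-21 = (-(1/16)u-7/16)(-16u+48) + (0)
Last nonzero remainder: -16u+48. Dividing through by -16 gives the monic gcd u-3.

u-3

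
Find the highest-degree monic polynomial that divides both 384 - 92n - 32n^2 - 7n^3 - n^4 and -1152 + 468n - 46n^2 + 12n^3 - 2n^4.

32 + 3n + n^2

Apply the Euclidean algorithm:
  -n^4 - 7n^3 - 32n^2 - 92n + 384 = (1/2)(-2n^4 + 12n^3 - 46n^2 + 468n - 1152) + (-13n^3 - 9n^2 - 326n + 960)
  -2n^4 + 12n^3 - 46n^2 + 468n - 1152 = ((2/13)n - 174/169)(-13n^3 - 9n^2 - 326n + 960) + (-(864/169)n^2 - (2592/169)n - 27648/169)
  -13n^3 - 9n^2 - 326n + 960 = ((2197/864)n - 845/144)(-(864/169)n^2 - (2592/169)n - 27648/169) + (0)
Last nonzero remainder: -(864/169)n^2 - (2592/169)n - 27648/169. Dividing through by -864/169 gives the monic gcd n^2 + 3n + 32.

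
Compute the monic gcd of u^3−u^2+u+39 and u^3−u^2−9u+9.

u+3

Apply the Euclidean algorithm:
  u^3−u^2+u+39 = (u^3−u^2−9u+9) + (10u+30)
  u^3−u^2−9u+9 = ((1/10)u^2−(2/5)u+3/10)(10u+30) + (0)
Last nonzero remainder: 10u+30. Dividing through by 10 gives the monic gcd u+3.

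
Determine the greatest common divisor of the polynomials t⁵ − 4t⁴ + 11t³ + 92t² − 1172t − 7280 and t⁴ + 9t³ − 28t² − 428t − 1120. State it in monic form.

Apply the Euclidean algorithm:
  t⁵ − 4t⁴ + 11t³ + 92t² − 1172t − 7280 = (t − 13)(t⁴ + 9t³ − 28t² − 428t − 1120) + (156t³ + 156t² − 5616t − 21840)
  t⁴ + 9t³ − 28t² − 428t − 1120 = ((1/156)t + 2/39)(156t³ + 156t² − 5616t − 21840) + (0)
Last nonzero remainder: 156t³ + 156t² − 5616t − 21840. Dividing through by 156 gives the monic gcd t³ + t² − 36t − 140.

t³ + t² − 36t − 140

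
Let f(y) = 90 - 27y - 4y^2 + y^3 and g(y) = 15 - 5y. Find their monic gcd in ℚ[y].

-3 + y

Repeated division with remainder:
  y^3 - 4y^2 - 27y + 90 = (-(1/5)y^2 + (1/5)y + 6)(-5y + 15) + (0)
Last nonzero remainder: -5y + 15. Dividing through by -5 gives the monic gcd y - 3.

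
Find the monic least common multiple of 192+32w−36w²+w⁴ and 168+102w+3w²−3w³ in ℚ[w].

Apply the Euclidean algorithm:
  w⁴−36w²+32w+192 = (−(1/3)w−1/3)(−3w³+3w²+102w+168) + (−w²+122w+248)
  −3w³+3w²+102w+168 = (3w+363)(−w²+122w+248) + (−44928w−89856)
  −w²+122w+248 = ((1/44928)w−31/11232)(−44928w−89856) + (0)
Last nonzero remainder: −44928w−89856. Dividing through by −44928 gives the monic gcd w+2.
Then lcm(f, g) = f·g / gcd(f, g); expanding and making the result monic gives the answer.

−5376−1472w+1104w²+140w³−64w⁴−3w⁵+w⁶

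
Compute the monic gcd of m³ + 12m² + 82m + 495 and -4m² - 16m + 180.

m + 9

Apply the Euclidean algorithm:
  m³ + 12m² + 82m + 495 = (-(1/4)m - 2)(-4m² - 16m + 180) + (95m + 855)
  -4m² - 16m + 180 = (-(4/95)m + 4/19)(95m + 855) + (0)
Last nonzero remainder: 95m + 855. Dividing through by 95 gives the monic gcd m + 9.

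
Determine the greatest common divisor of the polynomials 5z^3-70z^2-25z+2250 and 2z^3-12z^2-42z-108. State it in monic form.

Euclidean algorithm in ℚ[z]:
  5z^3-70z^2-25z+2250 = (5/2)(2z^3-12z^2-42z-108) + (-40z^2+80z+2520)
  2z^3-12z^2-42z-108 = (-(1/20)z+1/5)(-40z^2+80z+2520) + (68z-612)
  -40z^2+80z+2520 = (-(10/17)z-70/17)(68z-612) + (0)
Last nonzero remainder: 68z-612. Dividing through by 68 gives the monic gcd z-9.

z-9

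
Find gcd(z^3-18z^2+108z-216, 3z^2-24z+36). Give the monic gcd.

z-6

Euclidean algorithm in ℚ[z]:
  z^3-18z^2+108z-216 = ((1/3)z-10/3)(3z^2-24z+36) + (16z-96)
  3z^2-24z+36 = ((3/16)z-3/8)(16z-96) + (0)
Last nonzero remainder: 16z-96. Dividing through by 16 gives the monic gcd z-6.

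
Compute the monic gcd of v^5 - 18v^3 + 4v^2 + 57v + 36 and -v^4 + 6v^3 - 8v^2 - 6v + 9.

v^3 - 5v^2 + 3v + 9

By polynomial division,
  v^5 - 18v^3 + 4v^2 + 57v + 36 = (-v - 6)(-v^4 + 6v^3 - 8v^2 - 6v + 9) + (10v^3 - 50v^2 + 30v + 90)
  -v^4 + 6v^3 - 8v^2 - 6v + 9 = (-(1/10)v + 1/10)(10v^3 - 50v^2 + 30v + 90) + (0)
Last nonzero remainder: 10v^3 - 50v^2 + 30v + 90. Dividing through by 10 gives the monic gcd v^3 - 5v^2 + 3v + 9.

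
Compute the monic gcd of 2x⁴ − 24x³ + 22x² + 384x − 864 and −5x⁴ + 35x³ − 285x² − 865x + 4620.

By polynomial division,
  2x⁴ − 24x³ + 22x² + 384x − 864 = (−2/5)(−5x⁴ + 35x³ − 285x² − 865x + 4620) + (−10x³ − 92x² + 38x + 984)
  −5x⁴ + 35x³ − 285x² − 865x + 4620 = ((1/2)x − 81/10)(−10x³ − 92x² + 38x + 984) + (−(5246/5)x² − (5246/5)x + 62952/5)
  −10x³ − 92x² + 38x + 984 = ((25/2623)x + 205/2623)(−(5246/5)x² − (5246/5)x + 62952/5) + (0)
Last nonzero remainder: −(5246/5)x² − (5246/5)x + 62952/5. Dividing through by −5246/5 gives the monic gcd x² + x − 12.

x² + x − 12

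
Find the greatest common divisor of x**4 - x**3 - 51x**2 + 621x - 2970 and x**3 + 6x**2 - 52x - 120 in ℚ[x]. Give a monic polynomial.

Euclidean algorithm in ℚ[x]:
  x**4 - x**3 - 51x**2 + 621x - 2970 = (x - 7)(x**3 + 6x**2 - 52x - 120) + (43x**2 + 377x - 3810)
  x**3 + 6x**2 - 52x - 120 = ((1/43)x - 119/1849)(43x**2 + 377x - 3810) + ((112545/1849)x - 675270/1849)
  43x**2 + 377x - 3810 = ((79507/112545)x + 234823/22509)((112545/1849)x - 675270/1849) + (0)
Last nonzero remainder: (112545/1849)x - 675270/1849. Dividing through by 112545/1849 gives the monic gcd x - 6.

x - 6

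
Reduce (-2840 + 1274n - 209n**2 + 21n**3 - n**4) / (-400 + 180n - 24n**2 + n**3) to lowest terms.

(-71 + 7n - n**2)/(-10 + n)

Euclidean algorithm in ℚ[n]:
  -n**4 + 21n**3 - 209n**2 + 1274n - 2840 = (-n - 3)(n**3 - 24n**2 + 180n - 400) + (-101n**2 + 1414n - 4040)
  n**3 - 24n**2 + 180n - 400 = (-(1/101)n + 10/101)(-101n**2 + 1414n - 4040) + (0)
Last nonzero remainder: -101n**2 + 1414n - 4040. Dividing through by -101 gives the monic gcd n**2 - 14n + 40.
Cancel n**2 - 14n + 40 from numerator and denominator to get the reduced form.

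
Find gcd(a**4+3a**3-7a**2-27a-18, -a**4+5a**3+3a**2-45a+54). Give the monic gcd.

Repeated division with remainder:
  a**4+3a**3-7a**2-27a-18 = (-1)(-a**4+5a**3+3a**2-45a+54) + (8a**3-4a**2-72a+36)
  -a**4+5a**3+3a**2-45a+54 = (-(1/8)a+9/16)(8a**3-4a**2-72a+36) + (-(15/4)a**2+135/4)
  8a**3-4a**2-72a+36 = (-(32/15)a+16/15)(-(15/4)a**2+135/4) + (0)
Last nonzero remainder: -(15/4)a**2+135/4. Dividing through by -15/4 gives the monic gcd a**2-9.

a**2-9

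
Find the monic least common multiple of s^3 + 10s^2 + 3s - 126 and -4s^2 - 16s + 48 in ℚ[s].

s^4 + 8s^3 - 17s^2 - 132s + 252

Repeated division with remainder:
  s^3 + 10s^2 + 3s - 126 = (-(1/4)s - 3/2)(-4s^2 - 16s + 48) + (-9s - 54)
  -4s^2 - 16s + 48 = ((4/9)s - 8/9)(-9s - 54) + (0)
Last nonzero remainder: -9s - 54. Dividing through by -9 gives the monic gcd s + 6.
Then lcm(f, g) = f·g / gcd(f, g); expanding and making the result monic gives the answer.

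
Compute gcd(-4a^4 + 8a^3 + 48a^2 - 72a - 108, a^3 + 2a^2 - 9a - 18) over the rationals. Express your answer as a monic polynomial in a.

a^2 - 9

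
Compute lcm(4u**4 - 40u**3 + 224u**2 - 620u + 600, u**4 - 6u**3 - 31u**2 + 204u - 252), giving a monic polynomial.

By polynomial division,
  4u**4 - 40u**3 + 224u**2 - 620u + 600 = (4)(u**4 - 6u**3 - 31u**2 + 204u - 252) + (-16u**3 + 348u**2 - 1436u + 1608)
  u**4 - 6u**3 - 31u**2 + 204u - 252 = (-(1/16)u - 63/64)(-16u**3 + 348u**2 - 1436u + 1608) + ((3549/16)u**2 - (17745/16)u + 10647/8)
  -16u**3 + 348u**2 - 1436u + 1608 = (-(256/3549)u + 4288/3549)((3549/16)u**2 - (17745/16)u + 10647/8) + (0)
Last nonzero remainder: (3549/16)u**2 - (17745/16)u + 10647/8. Dividing through by 3549/16 gives the monic gcd u**2 - 5u + 6.
Then lcm(f, g) = f·g / gcd(f, g); expanding and making the result monic gives the answer.

u**6 - 11u**5 + 24u**4 + 209u**3 - 2047u**2 + 6360u - 6300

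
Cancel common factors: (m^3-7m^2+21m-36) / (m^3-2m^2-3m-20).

(m^2-3m+9)/(m^2+2m+5)

Repeated division with remainder:
  m^3-7m^2+21m-36 = (m^3-2m^2-3m-20) + (-5m^2+24m-16)
  m^3-2m^2-3m-20 = (-(1/5)m-14/25)(-5m^2+24m-16) + ((181/25)m-724/25)
  -5m^2+24m-16 = (-(125/181)m+100/181)((181/25)m-724/25) + (0)
Last nonzero remainder: (181/25)m-724/25. Dividing through by 181/25 gives the monic gcd m-4.
Cancel m-4 from numerator and denominator to get the reduced form.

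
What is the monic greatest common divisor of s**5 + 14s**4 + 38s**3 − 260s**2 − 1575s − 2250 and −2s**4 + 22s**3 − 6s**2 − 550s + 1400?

Apply the Euclidean algorithm:
  s**5 + 14s**4 + 38s**3 − 260s**2 − 1575s − 2250 = (−(1/2)s − 25/2)(−2s**4 + 22s**3 − 6s**2 − 550s + 1400) + (310s**3 − 610s**2 − 7750s + 15250)
  −2s**4 + 22s**3 − 6s**2 − 550s + 1400 = (−(1/155)s + 56/961)(310s**3 − 610s**2 − 7750s + 15250) + (−(19656/961)s**2 + 491400/961)
  310s**3 − 610s**2 − 7750s + 15250 = (−(148955/9828)s + 293105/9828)(−(19656/961)s**2 + 491400/961) + (0)
Last nonzero remainder: −(19656/961)s**2 + 491400/961. Dividing through by −19656/961 gives the monic gcd s**2 − 25.

s**2 − 25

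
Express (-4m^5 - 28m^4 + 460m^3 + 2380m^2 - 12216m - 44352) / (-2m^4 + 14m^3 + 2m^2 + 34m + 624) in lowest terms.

(2m^3 + 24m^2 - 62m - 924)/(m^2 - 2m + 13)

Repeated division with remainder:
  -4m^5 - 28m^4 + 460m^3 + 2380m^2 - 12216m - 44352 = (2m + 28)(-2m^4 + 14m^3 + 2m^2 + 34m + 624) + (64m^3 + 2256m^2 - 14416m - 61824)
  -2m^4 + 14m^3 + 2m^2 + 34m + 624 = (-(1/32)m + 169/128)(64m^3 + 2256m^2 - 14416m - 61824) + (-(27417/8)m^2 + (137085/8)m + 82251)
  64m^3 + 2256m^2 - 14416m - 61824 = (-(512/27417)m - 20608/27417)(-(27417/8)m^2 + (137085/8)m + 82251) + (0)
Last nonzero remainder: -(27417/8)m^2 + (137085/8)m + 82251. Dividing through by -27417/8 gives the monic gcd m^2 - 5m - 24.
Cancel m^2 - 5m - 24 from numerator and denominator to get the reduced form.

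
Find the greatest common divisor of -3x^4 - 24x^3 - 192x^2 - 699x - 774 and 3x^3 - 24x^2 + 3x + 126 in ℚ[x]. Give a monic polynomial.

x + 2

By polynomial division,
  -3x^4 - 24x^3 - 192x^2 - 699x - 774 = (-x - 16)(3x^3 - 24x^2 + 3x + 126) + (-573x^2 - 525x + 1242)
  3x^3 - 24x^2 + 3x + 126 = (-(1/191)x + 1703/36481)(-573x^2 - 525x + 1242) + ((1240740/36481)x + 2481480/36481)
  -573x^2 - 525x + 1242 = (-(6967871/413580)x + 2517189/137860)((1240740/36481)x + 2481480/36481) + (0)
Last nonzero remainder: (1240740/36481)x + 2481480/36481. Dividing through by 1240740/36481 gives the monic gcd x + 2.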